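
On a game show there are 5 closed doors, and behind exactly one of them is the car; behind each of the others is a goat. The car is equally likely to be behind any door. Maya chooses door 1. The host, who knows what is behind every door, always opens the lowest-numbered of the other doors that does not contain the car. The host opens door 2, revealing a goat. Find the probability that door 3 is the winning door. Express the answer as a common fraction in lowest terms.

1/4

Apply Bayes' rule, conditioning on where the car actually is.
If it is behind any of doors 1, 3, 4, and 5 (prior 1/5 each): door 2 is the lowest-numbered option available, probability 1; weight (1/5)·1 = 1/5 each.
If it is behind door 2 (prior 1/5): the host opened door 2, so this case is ruled out; weight (1/5)·0 = 0.
The weights sum to 4/5.
So P(the car behind door 3 | the host opened door 2) = (1/5) / (4/5) = 1/4.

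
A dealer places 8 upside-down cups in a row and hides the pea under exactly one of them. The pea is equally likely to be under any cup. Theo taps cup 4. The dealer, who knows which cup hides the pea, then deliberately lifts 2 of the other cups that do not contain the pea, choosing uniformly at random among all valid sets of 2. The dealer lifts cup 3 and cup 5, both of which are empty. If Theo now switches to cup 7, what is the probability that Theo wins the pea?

Condition on the true location of the pea.
If it is under any of cups 1, 2, 6, 7, and 8 (prior 1/8 each): the dealer has 15 equally likely choices, so probability 1/15; weight (1/8)·(1/15) = 1/120 each.
If it is under either of cups 3 and 5 (prior 1/8 each): that cup was opened and seen not to hold the prize — ruled out; weight (1/8)·0 = 0 each.
If it is under cup 4 (prior 1/8): the dealer has 21 equally likely choices, so probability 1/21; weight (1/8)·(1/21) = 1/168.
The weights sum to 1/21.
So P(the pea under cup 7 | the dealer opened cup 3 and cup 5) = (1/120) / (1/21) = 7/40.

7/40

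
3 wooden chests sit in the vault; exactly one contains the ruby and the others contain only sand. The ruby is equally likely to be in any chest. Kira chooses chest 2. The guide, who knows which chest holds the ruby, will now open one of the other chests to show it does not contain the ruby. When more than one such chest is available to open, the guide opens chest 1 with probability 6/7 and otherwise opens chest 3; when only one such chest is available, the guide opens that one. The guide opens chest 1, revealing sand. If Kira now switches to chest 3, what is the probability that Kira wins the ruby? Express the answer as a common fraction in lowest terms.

Condition on the true location of the ruby.
If it is in chest 1 (prior 1/3): the guide opened chest 1, so this case is ruled out; weight (1/3)·0 = 0.
If it is in chest 2 (prior 1/3): chest 1 is available, opened with probability 6/7; weight (1/3)·(6/7) = 2/7.
If it is in chest 3 (prior 1/3): only chest 1 is available, probability 1; weight (1/3)·1 = 1/3.
The weights sum to 13/21.
So P(the ruby in chest 3 | the guide opened chest 1) = (1/3) / (13/21) = 7/13.

7/13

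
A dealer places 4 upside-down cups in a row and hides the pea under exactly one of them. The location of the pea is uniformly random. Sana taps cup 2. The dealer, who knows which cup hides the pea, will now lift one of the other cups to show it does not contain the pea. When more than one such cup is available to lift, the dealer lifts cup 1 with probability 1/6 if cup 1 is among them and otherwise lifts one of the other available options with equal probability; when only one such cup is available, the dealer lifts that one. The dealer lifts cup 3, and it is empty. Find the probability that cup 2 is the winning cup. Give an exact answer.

Condition on the true location of the pea.
If it is under cup 1 (prior 1/4): cup 1 holds the prize so is unavailable; the dealer chooses uniformly among the 2 others, probability 1/2; weight (1/4)·(1/2) = 1/8.
If it is under cup 2 (prior 1/4): cup 1 is available but not opened; cup 3 gets probability (1 − 1/6)/2 = 5/12; weight (1/4)·(5/12) = 5/48.
If it is under cup 3 (prior 1/4): the dealer opened cup 3, so this case is ruled out; weight (1/4)·0 = 0.
If it is under cup 4 (prior 1/4): cup 1 is available but not opened, probability 5/6; weight (1/4)·(5/6) = 5/24.
The weights sum to 7/16.
So P(the pea under cup 2 | the dealer opened cup 3) = (5/48) / (7/16) = 5/21.

5/21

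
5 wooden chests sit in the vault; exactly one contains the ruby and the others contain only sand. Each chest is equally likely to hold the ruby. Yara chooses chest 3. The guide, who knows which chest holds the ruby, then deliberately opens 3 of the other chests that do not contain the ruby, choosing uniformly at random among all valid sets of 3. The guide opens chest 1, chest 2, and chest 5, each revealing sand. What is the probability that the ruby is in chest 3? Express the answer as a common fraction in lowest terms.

1/5

Apply Bayes' rule, conditioning on where the ruby actually is.
If it is in any of chests 1, 2, and 5 (prior 1/5 each): that chest was opened and seen not to hold the prize — ruled out; weight (1/5)·0 = 0 each.
If it is in chest 3 (prior 1/5): the guide has 4 equally likely choices, so probability 1/4; weight (1/5)·(1/4) = 1/20.
If it is in chest 4 (prior 1/5): the guide has no choice, probability 1; weight (1/5)·1 = 1/5.
The weights sum to 1/4.
So P(the ruby in chest 3 | the guide opened chest 1, chest 2, and chest 5) = (1/20) / (1/4) = 1/5.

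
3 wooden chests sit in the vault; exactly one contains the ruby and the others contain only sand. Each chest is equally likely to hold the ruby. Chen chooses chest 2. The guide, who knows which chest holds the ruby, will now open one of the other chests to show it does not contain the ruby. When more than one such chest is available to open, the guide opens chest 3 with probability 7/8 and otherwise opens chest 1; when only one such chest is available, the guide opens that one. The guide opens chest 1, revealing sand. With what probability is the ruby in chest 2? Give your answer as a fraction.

Consider each possible location of the ruby in turn.
If it is in chest 1 (prior 1/3): the guide opened chest 1, so this case is ruled out; weight (1/3)·0 = 0.
If it is in chest 2 (prior 1/3): chest 3 is available but not opened, probability 1/8; weight (1/3)·(1/8) = 1/24.
If it is in chest 3 (prior 1/3): only chest 1 is available, probability 1; weight (1/3)·1 = 1/3.
The weights sum to 3/8.
So P(the ruby in chest 2 | the guide opened chest 1) = (1/24) / (3/8) = 1/9.

1/9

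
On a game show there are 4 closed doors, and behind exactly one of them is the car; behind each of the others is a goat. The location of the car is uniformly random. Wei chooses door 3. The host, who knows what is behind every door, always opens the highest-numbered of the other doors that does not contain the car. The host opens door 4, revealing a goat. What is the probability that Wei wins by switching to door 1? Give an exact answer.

Apply Bayes' rule, conditioning on where the car actually is.
If it is behind any of doors 1, 2, and 3 (prior 1/4 each): door 4 is the highest-numbered option available, probability 1; weight (1/4)·1 = 1/4 each.
If it is behind door 4 (prior 1/4): the host opened door 4, so this case is ruled out; weight (1/4)·0 = 0.
The weights sum to 3/4.
So P(the car behind door 1 | the host opened door 4) = (1/4) / (3/4) = 1/3.

1/3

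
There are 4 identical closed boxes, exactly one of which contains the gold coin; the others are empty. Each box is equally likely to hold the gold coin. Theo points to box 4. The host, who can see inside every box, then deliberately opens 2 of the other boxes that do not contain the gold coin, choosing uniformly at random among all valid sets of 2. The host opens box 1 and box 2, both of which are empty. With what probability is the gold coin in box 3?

3/4

Consider each possible location of the gold coin in turn.
If it is in either of boxes 1 and 2 (prior 1/4 each): that box was opened and seen not to hold the prize — ruled out; weight (1/4)·0 = 0 each.
If it is in box 3 (prior 1/4): the host has no choice, probability 1; weight (1/4)·1 = 1/4.
If it is in box 4 (prior 1/4): the host has 3 equally likely choices, so probability 1/3; weight (1/4)·(1/3) = 1/12.
The weights sum to 1/3.
So P(the gold coin in box 3 | the host opened box 1 and box 2) = (1/4) / (1/3) = 3/4.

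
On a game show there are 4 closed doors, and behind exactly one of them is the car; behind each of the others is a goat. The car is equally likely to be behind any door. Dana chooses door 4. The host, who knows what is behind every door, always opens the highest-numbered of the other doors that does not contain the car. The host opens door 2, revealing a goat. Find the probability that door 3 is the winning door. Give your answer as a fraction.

Condition on the true location of the car.
If it is behind either of doors 1 and 4 (prior 1/4 each): the host would have opened door 3 instead, probability 0; weight (1/4)·0 = 0 each.
If it is behind door 2 (prior 1/4): the host opened door 2, so this case is ruled out; weight (1/4)·0 = 0.
If it is behind door 3 (prior 1/4): door 2 is the highest-numbered option available, probability 1; weight (1/4)·1 = 1/4.
The weights sum to 1/4.
So P(the car behind door 3 | the host opened door 2) = (1/4) / (1/4) = 1.

1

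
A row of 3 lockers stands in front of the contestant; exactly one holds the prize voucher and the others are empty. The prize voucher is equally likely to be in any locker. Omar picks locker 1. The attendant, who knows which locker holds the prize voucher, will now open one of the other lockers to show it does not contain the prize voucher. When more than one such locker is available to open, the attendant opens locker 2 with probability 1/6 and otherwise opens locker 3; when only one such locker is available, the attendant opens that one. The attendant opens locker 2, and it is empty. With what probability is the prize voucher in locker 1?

Apply Bayes' rule, conditioning on where the prize voucher actually is.
If it is in locker 1 (prior 1/3): locker 2 is available, opened with probability 1/6; weight (1/3)·(1/6) = 1/18.
If it is in locker 2 (prior 1/3): the attendant opened locker 2, so this case is ruled out; weight (1/3)·0 = 0.
If it is in locker 3 (prior 1/3): only locker 2 is available, probability 1; weight (1/3)·1 = 1/3.
The weights sum to 7/18.
So P(the prize voucher in locker 1 | the attendant opened locker 2) = (1/18) / (7/18) = 1/7.

1/7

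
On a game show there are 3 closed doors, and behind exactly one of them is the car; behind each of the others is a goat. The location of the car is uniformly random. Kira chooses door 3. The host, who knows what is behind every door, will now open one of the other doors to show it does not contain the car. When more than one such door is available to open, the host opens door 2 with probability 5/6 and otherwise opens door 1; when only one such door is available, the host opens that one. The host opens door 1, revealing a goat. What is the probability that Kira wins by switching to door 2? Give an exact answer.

6/7

Consider each possible location of the car in turn.
If it is behind door 1 (prior 1/3): the host opened door 1, so this case is ruled out; weight (1/3)·0 = 0.
If it is behind door 2 (prior 1/3): only door 1 is available, probability 1; weight (1/3)·1 = 1/3.
If it is behind door 3 (prior 1/3): door 2 is available but not opened, probability 1/6; weight (1/3)·(1/6) = 1/18.
The weights sum to 7/18.
So P(the car behind door 2 | the host opened door 1) = (1/3) / (7/18) = 6/7.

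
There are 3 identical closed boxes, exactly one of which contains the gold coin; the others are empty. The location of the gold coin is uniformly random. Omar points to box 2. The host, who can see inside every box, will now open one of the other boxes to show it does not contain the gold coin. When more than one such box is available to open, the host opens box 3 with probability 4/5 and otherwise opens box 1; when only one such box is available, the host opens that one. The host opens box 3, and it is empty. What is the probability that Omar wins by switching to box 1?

Condition on the true location of the gold coin.
If it is in box 1 (prior 1/3): only box 3 is available, probability 1; weight (1/3)·1 = 1/3.
If it is in box 2 (prior 1/3): box 3 is available, opened with probability 4/5; weight (1/3)·(4/5) = 4/15.
If it is in box 3 (prior 1/3): the host opened box 3, so this case is ruled out; weight (1/3)·0 = 0.
The weights sum to 3/5.
So P(the gold coin in box 1 | the host opened box 3) = (1/3) / (3/5) = 5/9.

5/9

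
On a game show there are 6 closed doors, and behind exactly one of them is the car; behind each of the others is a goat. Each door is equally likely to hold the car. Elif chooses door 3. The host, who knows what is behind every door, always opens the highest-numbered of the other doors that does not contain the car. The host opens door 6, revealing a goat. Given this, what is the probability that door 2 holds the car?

1/5

Apply Bayes' rule, conditioning on where the car actually is.
If it is behind any of doors 1, 2, 3, 4, and 5 (prior 1/6 each): door 6 is the highest-numbered option available, probability 1; weight (1/6)·1 = 1/6 each.
If it is behind door 6 (prior 1/6): the host opened door 6, so this case is ruled out; weight (1/6)·0 = 0.
The weights sum to 5/6.
So P(the car behind door 2 | the host opened door 6) = (1/6) / (5/6) = 1/5.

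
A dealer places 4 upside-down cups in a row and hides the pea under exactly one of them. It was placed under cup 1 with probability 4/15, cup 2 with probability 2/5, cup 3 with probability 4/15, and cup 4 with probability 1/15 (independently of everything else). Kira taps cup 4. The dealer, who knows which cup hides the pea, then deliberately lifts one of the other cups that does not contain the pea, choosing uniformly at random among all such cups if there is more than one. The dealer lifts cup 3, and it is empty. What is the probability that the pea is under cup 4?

Apply Bayes' rule, conditioning on where the pea actually is.
If it is under cup 1 (prior 4/15): the dealer has 2 equally likely choices, so probability 1/2; weight (4/15)·(1/2) = 2/15.
If it is under cup 2 (prior 2/5): the dealer has 2 equally likely choices, so probability 1/2; weight (2/5)·(1/2) = 1/5.
If it is under cup 3 (prior 4/15): the dealer opened cup 3, so this case is ruled out; weight (4/15)·0 = 0.
If it is under cup 4 (prior 1/15): the dealer has 3 equally likely choices, so probability 1/3; weight (1/15)·(1/3) = 1/45.
The weights sum to 16/45.
So P(the pea under cup 4 | the dealer opened cup 3) = (1/45) / (16/45) = 1/16.

1/16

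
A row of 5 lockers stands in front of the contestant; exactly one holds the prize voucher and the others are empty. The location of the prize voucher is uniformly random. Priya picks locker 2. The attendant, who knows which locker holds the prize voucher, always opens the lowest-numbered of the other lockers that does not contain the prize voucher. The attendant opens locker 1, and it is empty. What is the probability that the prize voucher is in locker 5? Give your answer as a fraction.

1/4

Condition on the true location of the prize voucher.
If it is in locker 1 (prior 1/5): the attendant opened locker 1, so this case is ruled out; weight (1/5)·0 = 0.
If it is in any of lockers 2, 3, 4, and 5 (prior 1/5 each): locker 1 is the lowest-numbered option available, probability 1; weight (1/5)·1 = 1/5 each.
The weights sum to 4/5.
So P(the prize voucher in locker 5 | the attendant opened locker 1) = (1/5) / (4/5) = 1/4.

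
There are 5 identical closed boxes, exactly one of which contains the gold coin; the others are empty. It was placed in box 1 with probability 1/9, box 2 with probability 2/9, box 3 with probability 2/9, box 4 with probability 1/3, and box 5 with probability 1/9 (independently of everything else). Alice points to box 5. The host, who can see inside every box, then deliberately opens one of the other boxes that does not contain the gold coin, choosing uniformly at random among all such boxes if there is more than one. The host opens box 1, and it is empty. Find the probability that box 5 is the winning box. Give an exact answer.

3/31

Condition on the true location of the gold coin.
If it is in box 1 (prior 1/9): the host opened box 1, so this case is ruled out; weight (1/9)·0 = 0.
If it is in either of boxes 2 and 3 (prior 2/9 each): the host has 3 equally likely choices, so probability 1/3; weight (2/9)·(1/3) = 2/27 each.
If it is in box 4 (prior 1/3): the host has 3 equally likely choices, so probability 1/3; weight (1/3)·(1/3) = 1/9.
If it is in box 5 (prior 1/9): the host has 4 equally likely choices, so probability 1/4; weight (1/9)·(1/4) = 1/36.
The weights sum to 31/108.
So P(the gold coin in box 5 | the host opened box 1) = (1/36) / (31/108) = 3/31.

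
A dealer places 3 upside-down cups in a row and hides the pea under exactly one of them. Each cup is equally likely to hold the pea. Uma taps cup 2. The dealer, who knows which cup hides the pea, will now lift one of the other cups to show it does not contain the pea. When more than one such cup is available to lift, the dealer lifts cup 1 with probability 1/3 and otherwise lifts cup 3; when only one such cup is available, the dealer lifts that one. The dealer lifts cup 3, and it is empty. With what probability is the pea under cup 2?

2/5

Apply Bayes' rule, conditioning on where the pea actually is.
If it is under cup 1 (prior 1/3): only cup 3 is available, probability 1; weight (1/3)·1 = 1/3.
If it is under cup 2 (prior 1/3): cup 1 is available but not opened, probability 2/3; weight (1/3)·(2/3) = 2/9.
If it is under cup 3 (prior 1/3): the dealer opened cup 3, so this case is ruled out; weight (1/3)·0 = 0.
The weights sum to 5/9.
So P(the pea under cup 2 | the dealer opened cup 3) = (2/9) / (5/9) = 2/5.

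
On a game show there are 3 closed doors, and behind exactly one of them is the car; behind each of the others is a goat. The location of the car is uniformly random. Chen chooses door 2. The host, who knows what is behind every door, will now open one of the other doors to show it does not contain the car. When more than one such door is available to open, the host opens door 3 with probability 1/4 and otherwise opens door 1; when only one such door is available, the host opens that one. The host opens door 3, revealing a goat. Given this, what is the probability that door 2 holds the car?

Apply Bayes' rule, conditioning on where the car actually is.
If it is behind door 1 (prior 1/3): only door 3 is available, probability 1; weight (1/3)·1 = 1/3.
If it is behind door 2 (prior 1/3): door 3 is available, opened with probability 1/4; weight (1/3)·(1/4) = 1/12.
If it is behind door 3 (prior 1/3): the host opened door 3, so this case is ruled out; weight (1/3)·0 = 0.
The weights sum to 5/12.
So P(the car behind door 2 | the host opened door 3) = (1/12) / (5/12) = 1/5.

1/5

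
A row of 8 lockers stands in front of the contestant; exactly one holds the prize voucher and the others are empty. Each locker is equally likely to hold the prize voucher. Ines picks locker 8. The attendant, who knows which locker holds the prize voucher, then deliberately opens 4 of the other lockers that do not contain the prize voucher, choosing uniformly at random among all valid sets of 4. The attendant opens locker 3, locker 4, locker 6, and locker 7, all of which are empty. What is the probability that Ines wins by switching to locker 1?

Condition on the true location of the prize voucher.
If it is in any of lockers 1, 2, and 5 (prior 1/8 each): the attendant has 15 equally likely choices, so probability 1/15; weight (1/8)·(1/15) = 1/120 each.
If it is in any of lockers 3, 4, 6, and 7 (prior 1/8 each): that locker was opened and seen not to hold the prize — ruled out; weight (1/8)·0 = 0 each.
If it is in locker 8 (prior 1/8): the attendant has 35 equally likely choices, so probability 1/35; weight (1/8)·(1/35) = 1/280.
The weights sum to 1/35.
So P(the prize voucher in locker 1 | the attendant opened locker 3, locker 4, locker 6, and locker 7) = (1/120) / (1/35) = 7/24.

7/24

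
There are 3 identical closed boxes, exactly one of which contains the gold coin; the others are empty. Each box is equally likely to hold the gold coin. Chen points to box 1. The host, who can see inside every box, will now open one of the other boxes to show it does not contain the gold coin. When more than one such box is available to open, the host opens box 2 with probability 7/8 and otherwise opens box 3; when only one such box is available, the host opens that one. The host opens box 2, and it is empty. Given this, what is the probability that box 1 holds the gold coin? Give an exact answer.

Consider each possible location of the gold coin in turn.
If it is in box 1 (prior 1/3): box 2 is available, opened with probability 7/8; weight (1/3)·(7/8) = 7/24.
If it is in box 2 (prior 1/3): the host opened box 2, so this case is ruled out; weight (1/3)·0 = 0.
If it is in box 3 (prior 1/3): only box 2 is available, probability 1; weight (1/3)·1 = 1/3.
The weights sum to 5/8.
So P(the gold coin in box 1 | the host opened box 2) = (7/24) / (5/8) = 7/15.

7/15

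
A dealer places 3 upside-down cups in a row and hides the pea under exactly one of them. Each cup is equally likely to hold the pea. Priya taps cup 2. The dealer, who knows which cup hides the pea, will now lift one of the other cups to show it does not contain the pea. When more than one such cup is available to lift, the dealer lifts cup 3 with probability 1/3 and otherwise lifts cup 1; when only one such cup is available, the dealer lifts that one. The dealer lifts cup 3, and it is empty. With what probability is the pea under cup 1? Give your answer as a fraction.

3/4

Consider each possible location of the pea in turn.
If it is under cup 1 (prior 1/3): only cup 3 is available, probability 1; weight (1/3)·1 = 1/3.
If it is under cup 2 (prior 1/3): cup 3 is available, opened with probability 1/3; weight (1/3)·(1/3) = 1/9.
If it is under cup 3 (prior 1/3): the dealer opened cup 3, so this case is ruled out; weight (1/3)·0 = 0.
The weights sum to 4/9.
So P(the pea under cup 1 | the dealer opened cup 3) = (1/3) / (4/9) = 3/4.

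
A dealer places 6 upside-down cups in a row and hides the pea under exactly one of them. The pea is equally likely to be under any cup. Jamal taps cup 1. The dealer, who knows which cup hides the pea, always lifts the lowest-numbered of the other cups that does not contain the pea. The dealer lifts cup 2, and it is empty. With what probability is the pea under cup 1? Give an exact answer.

1/5

Apply Bayes' rule, conditioning on where the pea actually is.
If it is under any of cups 1, 3, 4, 5, and 6 (prior 1/6 each): cup 2 is the lowest-numbered option available, probability 1; weight (1/6)·1 = 1/6 each.
If it is under cup 2 (prior 1/6): the dealer opened cup 2, so this case is ruled out; weight (1/6)·0 = 0.
The weights sum to 5/6.
So P(the pea under cup 1 | the dealer opened cup 2) = (1/6) / (5/6) = 1/5.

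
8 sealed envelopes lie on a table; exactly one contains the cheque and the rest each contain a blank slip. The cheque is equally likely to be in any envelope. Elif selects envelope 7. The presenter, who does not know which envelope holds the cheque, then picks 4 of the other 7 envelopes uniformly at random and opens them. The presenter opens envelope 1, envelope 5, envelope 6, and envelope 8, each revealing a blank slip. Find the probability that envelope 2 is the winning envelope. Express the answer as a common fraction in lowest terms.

Condition on the true location of the cheque.
If it is in any of envelopes 1, 5, 6, and 8 (prior 1/8 each): that envelope was opened and seen not to hold the prize — ruled out; weight (1/8)·0 = 0 each.
If it is in any of envelopes 2, 3, 4, and 7 (prior 1/8 each): the presenter picks exactly this set with probability 1/35 regardless, and none is the prize; weight (1/8)·(1/35) = 1/280 each.
The weights sum to 1/70.
So P(the cheque in envelope 2 | the presenter opened envelope 1, envelope 5, envelope 6, and envelope 8) = (1/280) / (1/70) = 1/4.

1/4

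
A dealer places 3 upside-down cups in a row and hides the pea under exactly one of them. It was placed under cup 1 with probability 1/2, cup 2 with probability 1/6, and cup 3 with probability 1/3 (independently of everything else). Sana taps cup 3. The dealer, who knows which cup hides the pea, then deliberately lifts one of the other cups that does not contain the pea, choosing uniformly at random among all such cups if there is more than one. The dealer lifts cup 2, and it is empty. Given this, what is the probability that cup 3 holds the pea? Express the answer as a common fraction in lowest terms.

Apply Bayes' rule, conditioning on where the pea actually is.
If it is under cup 1 (prior 1/2): the dealer has no choice, probability 1; weight (1/2)·1 = 1/2.
If it is under cup 2 (prior 1/6): the dealer opened cup 2, so this case is ruled out; weight (1/6)·0 = 0.
If it is under cup 3 (prior 1/3): the dealer has 2 equally likely choices, so probability 1/2; weight (1/3)·(1/2) = 1/6.
The weights sum to 2/3.
So P(the pea under cup 3 | the dealer opened cup 2) = (1/6) / (2/3) = 1/4.

1/4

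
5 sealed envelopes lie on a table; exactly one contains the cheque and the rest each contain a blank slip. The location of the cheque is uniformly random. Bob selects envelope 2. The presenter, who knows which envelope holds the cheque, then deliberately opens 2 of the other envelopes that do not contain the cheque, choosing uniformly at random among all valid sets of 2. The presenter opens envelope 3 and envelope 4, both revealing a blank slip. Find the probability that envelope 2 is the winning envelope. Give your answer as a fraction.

1/5

Condition on the true location of the cheque.
If it is in either of envelopes 1 and 5 (prior 1/5 each): the presenter has 3 equally likely choices, so probability 1/3; weight (1/5)·(1/3) = 1/15 each.
If it is in envelope 2 (prior 1/5): the presenter has 6 equally likely choices, so probability 1/6; weight (1/5)·(1/6) = 1/30.
If it is in either of envelopes 3 and 4 (prior 1/5 each): that envelope was opened and seen not to hold the prize — ruled out; weight (1/5)·0 = 0 each.
The weights sum to 1/6.
So P(the cheque in envelope 2 | the presenter opened envelope 3 and envelope 4) = (1/30) / (1/6) = 1/5.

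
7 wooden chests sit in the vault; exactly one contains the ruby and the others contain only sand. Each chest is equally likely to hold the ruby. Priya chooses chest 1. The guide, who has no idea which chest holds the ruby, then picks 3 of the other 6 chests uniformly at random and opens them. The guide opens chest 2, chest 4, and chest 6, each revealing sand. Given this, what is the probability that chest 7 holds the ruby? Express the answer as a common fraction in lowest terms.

Apply Bayes' rule, conditioning on where the ruby actually is.
If it is in any of chests 1, 3, 5, and 7 (prior 1/7 each): the guide picks exactly this set with probability 1/20 regardless, and none is the prize; weight (1/7)·(1/20) = 1/140 each.
If it is in any of chests 2, 4, and 6 (prior 1/7 each): that chest was opened and seen not to hold the prize — ruled out; weight (1/7)·0 = 0 each.
The weights sum to 1/35.
So P(the ruby in chest 7 | the guide opened chest 2, chest 4, and chest 6) = (1/140) / (1/35) = 1/4.

1/4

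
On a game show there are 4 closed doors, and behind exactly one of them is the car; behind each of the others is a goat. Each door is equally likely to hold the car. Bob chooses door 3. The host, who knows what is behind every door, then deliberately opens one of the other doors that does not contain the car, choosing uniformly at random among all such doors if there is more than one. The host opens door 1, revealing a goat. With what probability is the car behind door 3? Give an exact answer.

Consider each possible location of the car in turn.
If it is behind door 1 (prior 1/4): the host opened door 1, so this case is ruled out; weight (1/4)·0 = 0.
If it is behind either of doors 2 and 4 (prior 1/4 each): the host has 2 equally likely choices, so probability 1/2; weight (1/4)·(1/2) = 1/8 each.
If it is behind door 3 (prior 1/4): the host has 3 equally likely choices, so probability 1/3; weight (1/4)·(1/3) = 1/12.
The weights sum to 1/3.
So P(the car behind door 3 | the host opened door 1) = (1/12) / (1/3) = 1/4.

1/4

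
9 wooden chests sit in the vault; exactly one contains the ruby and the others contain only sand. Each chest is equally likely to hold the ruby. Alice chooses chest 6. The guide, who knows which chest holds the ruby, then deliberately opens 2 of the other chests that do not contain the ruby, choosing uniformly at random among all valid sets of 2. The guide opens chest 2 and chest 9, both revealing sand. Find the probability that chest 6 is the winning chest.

1/9

Consider each possible location of the ruby in turn.
If it is in any of chests 1, 3, 4, 5, 7, and 8 (prior 1/9 each): the guide has 21 equally likely choices, so probability 1/21; weight (1/9)·(1/21) = 1/189 each.
If it is in either of chests 2 and 9 (prior 1/9 each): that chest was opened and seen not to hold the prize — ruled out; weight (1/9)·0 = 0 each.
If it is in chest 6 (prior 1/9): the guide has 28 equally likely choices, so probability 1/28; weight (1/9)·(1/28) = 1/252.
The weights sum to 1/28.
So P(the ruby in chest 6 | the guide opened chest 2 and chest 9) = (1/252) / (1/28) = 1/9.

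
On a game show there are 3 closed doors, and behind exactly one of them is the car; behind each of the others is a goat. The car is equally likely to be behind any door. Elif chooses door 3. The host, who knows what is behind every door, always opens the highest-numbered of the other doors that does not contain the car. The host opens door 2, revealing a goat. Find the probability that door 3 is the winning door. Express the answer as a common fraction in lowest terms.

1/2

Apply Bayes' rule, conditioning on where the car actually is.
If it is behind either of doors 1 and 3 (prior 1/3 each): door 2 is the highest-numbered option available, probability 1; weight (1/3)·1 = 1/3 each.
If it is behind door 2 (prior 1/3): the host opened door 2, so this case is ruled out; weight (1/3)·0 = 0.
The weights sum to 2/3.
So P(the car behind door 3 | the host opened door 2) = (1/3) / (2/3) = 1/2.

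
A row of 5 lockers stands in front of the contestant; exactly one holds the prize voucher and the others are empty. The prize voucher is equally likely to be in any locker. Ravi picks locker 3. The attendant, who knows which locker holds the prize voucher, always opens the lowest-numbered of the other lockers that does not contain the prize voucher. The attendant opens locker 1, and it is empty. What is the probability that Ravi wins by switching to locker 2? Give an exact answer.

Consider each possible location of the prize voucher in turn.
If it is in locker 1 (prior 1/5): the attendant opened locker 1, so this case is ruled out; weight (1/5)·0 = 0.
If it is in any of lockers 2, 3, 4, and 5 (prior 1/5 each): locker 1 is the lowest-numbered option available, probability 1; weight (1/5)·1 = 1/5 each.
The weights sum to 4/5.
So P(the prize voucher in locker 2 | the attendant opened locker 1) = (1/5) / (4/5) = 1/4.

1/4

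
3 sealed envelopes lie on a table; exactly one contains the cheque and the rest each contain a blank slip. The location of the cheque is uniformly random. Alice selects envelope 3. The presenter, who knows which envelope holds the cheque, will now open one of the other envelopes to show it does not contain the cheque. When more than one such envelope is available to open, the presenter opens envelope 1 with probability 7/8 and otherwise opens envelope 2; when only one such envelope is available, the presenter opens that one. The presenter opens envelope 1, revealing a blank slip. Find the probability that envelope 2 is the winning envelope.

Condition on the true location of the cheque.
If it is in envelope 1 (prior 1/3): the presenter opened envelope 1, so this case is ruled out; weight (1/3)·0 = 0.
If it is in envelope 2 (prior 1/3): only envelope 1 is available, probability 1; weight (1/3)·1 = 1/3.
If it is in envelope 3 (prior 1/3): envelope 1 is available, opened with probability 7/8; weight (1/3)·(7/8) = 7/24.
The weights sum to 5/8.
So P(the cheque in envelope 2 | the presenter opened envelope 1) = (1/3) / (5/8) = 8/15.

8/15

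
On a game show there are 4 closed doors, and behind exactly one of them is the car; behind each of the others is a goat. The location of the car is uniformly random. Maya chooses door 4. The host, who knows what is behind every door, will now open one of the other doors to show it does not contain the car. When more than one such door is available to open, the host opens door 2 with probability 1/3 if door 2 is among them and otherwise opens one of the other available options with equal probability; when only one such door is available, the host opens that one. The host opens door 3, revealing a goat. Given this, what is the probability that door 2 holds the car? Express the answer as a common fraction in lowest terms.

Apply Bayes' rule, conditioning on where the car actually is.
If it is behind door 1 (prior 1/4): door 2 is available but not opened, probability 2/3; weight (1/4)·(2/3) = 1/6.
If it is behind door 2 (prior 1/4): door 2 holds the prize so is unavailable; the host chooses uniformly among the 2 others, probability 1/2; weight (1/4)·(1/2) = 1/8.
If it is behind door 3 (prior 1/4): the host opened door 3, so this case is ruled out; weight (1/4)·0 = 0.
If it is behind door 4 (prior 1/4): door 2 is available but not opened; door 3 gets probability (1 − 1/3)/2 = 1/3; weight (1/4)·(1/3) = 1/12.
The weights sum to 3/8.
So P(the car behind door 2 | the host opened door 3) = (1/8) / (3/8) = 1/3.

1/3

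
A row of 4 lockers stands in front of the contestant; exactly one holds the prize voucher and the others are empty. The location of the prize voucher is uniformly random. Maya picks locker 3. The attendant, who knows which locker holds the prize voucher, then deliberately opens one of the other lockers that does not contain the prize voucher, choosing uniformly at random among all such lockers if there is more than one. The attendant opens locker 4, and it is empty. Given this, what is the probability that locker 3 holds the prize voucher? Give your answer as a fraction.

1/4

Condition on the true location of the prize voucher.
If it is in either of lockers 1 and 2 (prior 1/4 each): the attendant has 2 equally likely choices, so probability 1/2; weight (1/4)·(1/2) = 1/8 each.
If it is in locker 3 (prior 1/4): the attendant has 3 equally likely choices, so probability 1/3; weight (1/4)·(1/3) = 1/12.
If it is in locker 4 (prior 1/4): the attendant opened locker 4, so this case is ruled out; weight (1/4)·0 = 0.
The weights sum to 1/3.
So P(the prize voucher in locker 3 | the attendant opened locker 4) = (1/12) / (1/3) = 1/4.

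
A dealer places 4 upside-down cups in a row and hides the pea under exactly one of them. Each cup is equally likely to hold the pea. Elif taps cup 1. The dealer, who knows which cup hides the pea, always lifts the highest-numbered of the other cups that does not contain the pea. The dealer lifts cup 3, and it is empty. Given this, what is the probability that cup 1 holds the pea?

0

Condition on the true location of the pea.
If it is under either of cups 1 and 2 (prior 1/4 each): the dealer would have opened cup 4 instead, probability 0; weight (1/4)·0 = 0 each.
If it is under cup 3 (prior 1/4): the dealer opened cup 3, so this case is ruled out; weight (1/4)·0 = 0.
If it is under cup 4 (prior 1/4): cup 3 is the highest-numbered option available, probability 1; weight (1/4)·1 = 1/4.
The weights sum to 1/4.
So P(the pea under cup 1 | the dealer opened cup 3) = 0 / (1/4) = 0.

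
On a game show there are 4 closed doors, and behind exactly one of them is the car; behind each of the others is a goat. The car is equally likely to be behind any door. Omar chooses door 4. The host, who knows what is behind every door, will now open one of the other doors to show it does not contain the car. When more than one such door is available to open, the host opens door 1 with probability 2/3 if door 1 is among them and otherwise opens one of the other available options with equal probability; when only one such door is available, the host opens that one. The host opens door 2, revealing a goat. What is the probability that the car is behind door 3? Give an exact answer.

Apply Bayes' rule, conditioning on where the car actually is.
If it is behind door 1 (prior 1/4): door 1 holds the prize so is unavailable; the host chooses uniformly among the 2 others, probability 1/2; weight (1/4)·(1/2) = 1/8.
If it is behind door 2 (prior 1/4): the host opened door 2, so this case is ruled out; weight (1/4)·0 = 0.
If it is behind door 3 (prior 1/4): door 1 is available but not opened, probability 1/3; weight (1/4)·(1/3) = 1/12.
If it is behind door 4 (prior 1/4): door 1 is available but not opened; door 2 gets probability (1 − 2/3)/2 = 1/6; weight (1/4)·(1/6) = 1/24.
The weights sum to 1/4.
So P(the car behind door 3 | the host opened door 2) = (1/12) / (1/4) = 1/3.

1/3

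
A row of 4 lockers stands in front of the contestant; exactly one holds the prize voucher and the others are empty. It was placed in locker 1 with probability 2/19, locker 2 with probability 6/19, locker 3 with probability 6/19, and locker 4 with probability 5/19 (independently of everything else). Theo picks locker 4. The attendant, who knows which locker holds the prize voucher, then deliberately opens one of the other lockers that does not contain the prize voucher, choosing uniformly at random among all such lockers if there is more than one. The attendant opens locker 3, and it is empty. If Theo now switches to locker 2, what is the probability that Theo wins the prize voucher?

9/17

Apply Bayes' rule, conditioning on where the prize voucher actually is.
If it is in locker 1 (prior 2/19): the attendant has 2 equally likely choices, so probability 1/2; weight (2/19)·(1/2) = 1/19.
If it is in locker 2 (prior 6/19): the attendant has 2 equally likely choices, so probability 1/2; weight (6/19)·(1/2) = 3/19.
If it is in locker 3 (prior 6/19): the attendant opened locker 3, so this case is ruled out; weight (6/19)·0 = 0.
If it is in locker 4 (prior 5/19): the attendant has 3 equally likely choices, so probability 1/3; weight (5/19)·(1/3) = 5/57.
The weights sum to 17/57.
So P(the prize voucher in locker 2 | the attendant opened locker 3) = (3/19) / (17/57) = 9/17.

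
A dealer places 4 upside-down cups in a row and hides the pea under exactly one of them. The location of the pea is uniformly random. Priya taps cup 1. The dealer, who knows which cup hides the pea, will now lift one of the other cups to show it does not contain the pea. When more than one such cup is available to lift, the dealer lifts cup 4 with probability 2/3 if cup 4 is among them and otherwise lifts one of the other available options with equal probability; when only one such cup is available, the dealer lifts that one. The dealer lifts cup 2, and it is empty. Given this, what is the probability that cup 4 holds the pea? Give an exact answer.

Condition on the true location of the pea.
If it is under cup 1 (prior 1/4): cup 4 is available but not opened; cup 2 gets probability (1 − 2/3)/2 = 1/6; weight (1/4)·(1/6) = 1/24.
If it is under cup 2 (prior 1/4): the dealer opened cup 2, so this case is ruled out; weight (1/4)·0 = 0.
If it is under cup 3 (prior 1/4): cup 4 is available but not opened, probability 1/3; weight (1/4)·(1/3) = 1/12.
If it is under cup 4 (prior 1/4): cup 4 holds the prize so is unavailable; the dealer chooses uniformly among the 2 others, probability 1/2; weight (1/4)·(1/2) = 1/8.
The weights sum to 1/4.
So P(the pea under cup 4 | the dealer opened cup 2) = (1/8) / (1/4) = 1/2.

1/2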